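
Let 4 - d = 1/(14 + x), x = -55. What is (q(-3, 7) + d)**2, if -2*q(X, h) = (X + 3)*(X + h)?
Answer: 27225/1681 ≈ 16.196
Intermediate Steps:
q(X, h) = -(3 + X)*(X + h)/2 (q(X, h) = -(X + 3)*(X + h)/2 = -(3 + X)*(X + h)/2)
d = 165/41 (d = 4 - 1/(14 - 55) = 4 - 1/(-41) = 4 - 1*(-1/41) = 4 + 1/41 = 165/41 ≈ 4.0244)
(q(-3, 7) + d)**2 = ((-3/2*(-3) - 3/2*7 - 1/2*(-3)**2 - 1/2*(-3)*7) + 165/41)**2 = ((9/2 - 21/2 - 1/2*9 + 21/2) + 165/41)**2 = ((9/2 - 21/2 - 9/2 + 21/2) + 165/41)**2 = (0 + 165/41)**2 = (165/41)**2 = 27225/1681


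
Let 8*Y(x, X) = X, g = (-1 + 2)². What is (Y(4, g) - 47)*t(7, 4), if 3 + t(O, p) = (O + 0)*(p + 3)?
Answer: -8625/4 ≈ -2156.3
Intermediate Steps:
g = 1 (g = 1² = 1)
Y(x, X) = X/8
t(O, p) = -3 + O*(3 + p) (t(O, p) = -3 + (O + 0)*(p + 3) = -3 + O*(3 + p))
(Y(4, g) - 47)*t(7, 4) = ((⅛)*1 - 47)*(-3 + 3*7 + 7*4) = (⅛ - 47)*(-3 + 21 + 28) = -375/8*46 = -8625/4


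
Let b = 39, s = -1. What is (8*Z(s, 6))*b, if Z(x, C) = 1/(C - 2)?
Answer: 78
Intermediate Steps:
Z(x, C) = 1/(-2 + C)
(8*Z(s, 6))*b = (8/(-2 + 6))*39 = (8/4)*39 = (8*(1/4))*39 = 2*39 = 78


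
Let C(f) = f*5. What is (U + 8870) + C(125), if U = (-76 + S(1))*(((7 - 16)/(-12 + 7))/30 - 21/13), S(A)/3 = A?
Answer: 6245553/650 ≈ 9608.5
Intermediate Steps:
C(f) = 5*f
S(A) = 3*A
U = 73803/650 (U = (-76 + 3*1)*(((7 - 16)/(-12 + 7))/30 - 21/13) = (-76 + 3)*(-9/(-5)*(1/30) - 21*1/13) = -73*(-9*(-1/5)*(1/30) - 21/13) = -73*((9/5)*(1/30) - 21/13) = -73*(3/50 - 21/13) = -73*(-1011/650) = 73803/650 ≈ 113.54)
(U + 8870) + C(125) = (73803/650 + 8870) + 5*125 = 5839303/650 + 625 = 6245553/650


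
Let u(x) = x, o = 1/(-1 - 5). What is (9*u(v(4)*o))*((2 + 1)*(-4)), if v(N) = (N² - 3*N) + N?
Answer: 144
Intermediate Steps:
o = -⅙ (o = 1/(-6) = -⅙ ≈ -0.16667)
v(N) = N² - 2*N
(9*u(v(4)*o))*((2 + 1)*(-4)) = (9*((4*(-2 + 4))*(-⅙)))*((2 + 1)*(-4)) = (9*((4*2)*(-⅙)))*(3*(-4)) = (9*(8*(-⅙)))*(-12) = (9*(-4/3))*(-12) = -12*(-12) = 144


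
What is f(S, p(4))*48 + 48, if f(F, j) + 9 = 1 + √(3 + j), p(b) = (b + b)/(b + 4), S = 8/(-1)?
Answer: -240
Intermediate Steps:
S = -8 (S = 8*(-1) = -8)
p(b) = 2*b/(4 + b) (p(b) = (2*b)/(4 + b) = 2*b/(4 + b))
f(F, j) = -8 + √(3 + j) (f(F, j) = -9 + (1 + √(3 + j)) = -8 + √(3 + j))
f(S, p(4))*48 + 48 = (-8 + √(3 + 2*4/(4 + 4)))*48 + 48 = (-8 + √(3 + 2*4/8))*48 + 48 = (-8 + √(3 + 2*4*(⅛)))*48 + 48 = (-8 + √(3 + 1))*48 + 48 = (-8 + √4)*48 + 48 = (-8 + 2)*48 + 48 = -6*48 + 48 = -288 + 48 = -240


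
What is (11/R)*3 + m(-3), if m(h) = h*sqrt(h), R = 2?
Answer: 33/2 - 3*I*sqrt(3) ≈ 16.5 - 5.1962*I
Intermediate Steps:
m(h) = h**(3/2)
(11/R)*3 + m(-3) = (11/2)*3 + (-3)**(3/2) = (11*(1/2))*3 - 3*I*sqrt(3) = (11/2)*3 - 3*I*sqrt(3) = 33/2 - 3*I*sqrt(3)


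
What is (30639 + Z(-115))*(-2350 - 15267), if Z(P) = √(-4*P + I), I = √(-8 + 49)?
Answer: -539767263 - 17617*√(460 + √41) ≈ -5.4015e+8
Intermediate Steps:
I = √41 ≈ 6.4031
Z(P) = √(√41 - 4*P) (Z(P) = √(-4*P + √41) = √(√41 - 4*P))
(30639 + Z(-115))*(-2350 - 15267) = (30639 + √(√41 - 4*(-115)))*(-2350 - 15267) = (30639 + √(√41 + 460))*(-17617) = (30639 + √(460 + √41))*(-17617) = -539767263 - 17617*√(460 + √41)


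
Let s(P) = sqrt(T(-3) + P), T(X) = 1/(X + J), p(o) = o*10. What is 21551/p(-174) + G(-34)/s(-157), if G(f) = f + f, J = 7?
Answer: -21551/1740 + 136*I*sqrt(627)/627 ≈ -12.386 + 5.4313*I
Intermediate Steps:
p(o) = 10*o
G(f) = 2*f
T(X) = 1/(7 + X) (T(X) = 1/(X + 7) = 1/(7 + X))
s(P) = sqrt(1/4 + P) (s(P) = sqrt(1/(7 - 3) + P) = sqrt(1/4 + P))
21551/p(-174) + G(-34)/s(-157) = 21551/((10*(-174))) + (2*(-34))/((sqrt(1 + 4*(-157))/2)) = 21551/(-1740) - 68*2/sqrt(1 - 628) = 21551*(-1/1740) - 68*(-2*I*sqrt(627)/627) = -21551/1740 - 68*(-2*I*sqrt(627)/627) = -21551/1740 - (-136)*I*sqrt(627)/627 = -21551/1740 + 136*I*sqrt(627)/627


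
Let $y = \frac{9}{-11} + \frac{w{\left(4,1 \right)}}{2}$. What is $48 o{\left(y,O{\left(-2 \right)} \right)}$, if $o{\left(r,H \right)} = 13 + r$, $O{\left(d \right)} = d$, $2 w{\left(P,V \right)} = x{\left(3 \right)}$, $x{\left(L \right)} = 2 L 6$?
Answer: $\frac{11184}{11} \approx 1016.7$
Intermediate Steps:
$x{\left(L \right)} = 12 L$
$w{\left(P,V \right)} = 18$ ($w{\left(P,V \right)} = \frac{12 \cdot 3}{2} = \frac{1}{2} \cdot 36 = 18$)
$y = \frac{90}{11}$ ($y = \frac{9}{-11} + \frac{18}{2} = 9 \left(- \frac{1}{11}\right) + 18 \cdot \frac{1}{2} = - \frac{9}{11} + 9 = \frac{90}{11} \approx 8.1818$)
$48 o{\left(y,O{\left(-2 \right)} \right)} = 48 \left(13 + \frac{90}{11}\right) = 48 \cdot \frac{233}{11} = \frac{11184}{11}$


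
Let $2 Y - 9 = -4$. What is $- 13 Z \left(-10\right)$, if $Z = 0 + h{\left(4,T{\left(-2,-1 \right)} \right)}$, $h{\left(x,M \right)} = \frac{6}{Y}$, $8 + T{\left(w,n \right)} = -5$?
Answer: $312$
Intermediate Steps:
$Y = \frac{5}{2}$ ($Y = \frac{9}{2} + \frac{1}{2} \left(-4\right) = \frac{9}{2} - 2 = \frac{5}{2} \approx 2.5$)
$T{\left(w,n \right)} = -13$ ($T{\left(w,n \right)} = -8 - 5 = -13$)
$h{\left(x,M \right)} = \frac{12}{5}$ ($h{\left(x,M \right)} = \frac{6}{\frac{5}{2}} = 6 \cdot \frac{2}{5} = \frac{12}{5}$)
$Z = \frac{12}{5}$ ($Z = 0 + \frac{12}{5} = \frac{12}{5} \approx 2.4$)
$- 13 Z \left(-10\right) = \left(-13\right) \frac{12}{5} \left(-10\right) = \left(- \frac{156}{5}\right) \left(-10\right) = 312$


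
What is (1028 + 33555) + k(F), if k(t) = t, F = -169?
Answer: 34414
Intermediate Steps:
(1028 + 33555) + k(F) = (1028 + 33555) - 169 = 34583 - 169 = 34414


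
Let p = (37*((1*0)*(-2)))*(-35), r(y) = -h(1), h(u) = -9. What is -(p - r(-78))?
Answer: 9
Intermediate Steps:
r(y) = 9 (r(y) = -1*(-9) = 9)
p = 0 (p = (37*(0*(-2)))*(-35) = (37*0)*(-35) = 0*(-35) = 0)
-(p - r(-78)) = -(0 - 1*9) = -(0 - 9) = -1*(-9) = 9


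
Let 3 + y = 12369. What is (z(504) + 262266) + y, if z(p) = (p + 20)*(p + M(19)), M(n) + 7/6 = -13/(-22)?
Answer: 17768068/33 ≈ 5.3843e+5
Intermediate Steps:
y = 12366 (y = -3 + 12369 = 12366)
M(n) = -19/33 (M(n) = -7/6 - 13/(-22) = -7/6 - 13*(-1/22) = -7/6 + 13/22 = -19/33)
z(p) = (20 + p)*(-19/33 + p) (z(p) = (p + 20)*(p - 19/33) = (20 + p)*(-19/33 + p))
(z(504) + 262266) + y = ((-380/33 + 504² + (641/33)*504) + 262266) + 12366 = ((-380/33 + 254016 + 107688/11) + 262266) + 12366 = (8705212/33 + 262266) + 12366 = 17359990/33 + 12366 = 17768068/33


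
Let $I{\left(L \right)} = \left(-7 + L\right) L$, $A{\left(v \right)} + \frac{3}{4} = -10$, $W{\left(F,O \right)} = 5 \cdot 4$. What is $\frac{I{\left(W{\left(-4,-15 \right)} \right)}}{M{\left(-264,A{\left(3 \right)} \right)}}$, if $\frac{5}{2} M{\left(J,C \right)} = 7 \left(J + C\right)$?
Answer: $- \frac{2600}{7693} \approx -0.33797$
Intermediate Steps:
$W{\left(F,O \right)} = 20$
$A{\left(v \right)} = - \frac{43}{4}$ ($A{\left(v \right)} = - \frac{3}{4} - 10 = - \frac{43}{4}$)
$M{\left(J,C \right)} = \frac{14 C}{5} + \frac{14 J}{5}$ ($M{\left(J,C \right)} = \frac{2 \cdot 7 \left(J + C\right)}{5} = \frac{2 \cdot 7 \left(C + J\right)}{5} = \frac{2 \left(7 C + 7 J\right)}{5} = \frac{14 C}{5} + \frac{14 J}{5}$)
$I{\left(L \right)} = L \left(-7 + L\right)$
$\frac{I{\left(W{\left(-4,-15 \right)} \right)}}{M{\left(-264,A{\left(3 \right)} \right)}} = \frac{20 \left(-7 + 20\right)}{\frac{14}{5} \left(- \frac{43}{4}\right) + \frac{14}{5} \left(-264\right)} = \frac{20 \cdot 13}{- \frac{301}{10} - \frac{3696}{5}} = \frac{260}{- \frac{7693}{10}} = 260 \left(- \frac{10}{7693}\right) = - \frac{2600}{7693}$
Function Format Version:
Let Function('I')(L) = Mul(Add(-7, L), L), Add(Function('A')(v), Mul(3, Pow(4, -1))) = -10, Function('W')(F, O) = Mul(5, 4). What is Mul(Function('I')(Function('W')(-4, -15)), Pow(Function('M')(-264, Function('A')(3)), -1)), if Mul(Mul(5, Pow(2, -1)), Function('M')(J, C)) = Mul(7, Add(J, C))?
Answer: Rational(-2600, 7693) ≈ -0.33797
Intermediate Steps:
Function('W')(F, O) = 20
Function('A')(v) = Rational(-43, 4) (Function('A')(v) = Add(Rational(-3, 4), -10) = Rational(-43, 4))
Function('M')(J, C) = Add(Mul(Rational(14, 5), C), Mul(Rational(14, 5), J)) (Function('M')(J, C) = Mul(Rational(2, 5), Mul(7, Add(J, C))) = Mul(Rational(2, 5), Mul(7, Add(C, J))) = Mul(Rational(2, 5), Add(Mul(7, C), Mul(7, J))) = Add(Mul(Rational(14, 5), C), Mul(Rational(14, 5), J)))
Function('I')(L) = Mul(L, Add(-7, L))
Mul(Function('I')(Function('W')(-4, -15)), Pow(Function('M')(-264, Function('A')(3)), -1)) = Mul(Mul(20, Add(-7, 20)), Pow(Add(Mul(Rational(14, 5), Rational(-43, 4)), Mul(Rational(14, 5), -264)), -1)) = Mul(Mul(20, 13), Pow(Add(Rational(-301, 10), Rational(-3696, 5)), -1)) = Mul(260, Pow(Rational(-7693, 10), -1)) = Mul(260, Rational(-10, 7693)) = Rational(-2600, 7693)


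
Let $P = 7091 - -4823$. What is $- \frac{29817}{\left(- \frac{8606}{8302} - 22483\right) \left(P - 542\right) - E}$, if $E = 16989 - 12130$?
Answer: $\frac{123770367}{1061382985501} \approx 0.00011661$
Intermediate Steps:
$P = 11914$ ($P = 7091 + 4823 = 11914$)
$E = 4859$ ($E = 16989 - 12130 = 4859$)
$- \frac{29817}{\left(- \frac{8606}{8302} - 22483\right) \left(P - 542\right) - E} = - \frac{29817}{\left(- \frac{8606}{8302} - 22483\right) \left(11914 - 542\right) - 4859} = - \frac{29817}{\left(\left(-8606\right) \frac{1}{8302} - 22483\right) 11372 - 4859} = - \frac{29817}{\left(- \frac{4303}{4151} - 22483\right) 11372 - 4859} = - \frac{29817}{\left(- \frac{93331236}{4151}\right) 11372 - 4859} = - \frac{29817}{- \frac{1061362815792}{4151} - 4859} = - \frac{29817}{- \frac{1061382985501}{4151}} = \left(-29817\right) \left(- \frac{4151}{1061382985501}\right) = \frac{123770367}{1061382985501}$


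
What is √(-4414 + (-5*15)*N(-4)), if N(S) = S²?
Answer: I*√5614 ≈ 74.927*I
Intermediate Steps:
√(-4414 + (-5*15)*N(-4)) = √(-4414 - 5*15*(-4)²) = √(-4414 - 75*16) = √(-4414 - 1200) = √(-5614) = I*√5614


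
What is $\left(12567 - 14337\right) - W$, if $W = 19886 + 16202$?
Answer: $-37858$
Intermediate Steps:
$W = 36088$
$\left(12567 - 14337\right) - W = \left(12567 - 14337\right) - 36088 = -1770 - 36088 = -37858$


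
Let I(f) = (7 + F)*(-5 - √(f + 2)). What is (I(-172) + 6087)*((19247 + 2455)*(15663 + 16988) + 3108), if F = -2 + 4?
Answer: 4281331654620 - 6377355990*I*√170 ≈ 4.2813e+12 - 8.3151e+10*I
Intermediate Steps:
F = 2
I(f) = -45 - 9*√(2 + f) (I(f) = (7 + 2)*(-5 - √(f + 2)) = 9*(-5 - √(2 + f)) = -45 - 9*√(2 + f))
(I(-172) + 6087)*((19247 + 2455)*(15663 + 16988) + 3108) = ((-45 - 9*√(2 - 172)) + 6087)*((19247 + 2455)*(15663 + 16988) + 3108) = ((-45 - 9*I*√170) + 6087)*(21702*32651 + 3108) = ((-45 - 9*I*√170) + 6087)*(708592002 + 3108) = ((-45 - 9*I*√170) + 6087)*708595110 = (6042 - 9*I*√170)*708595110 = 4281331654620 - 6377355990*I*√170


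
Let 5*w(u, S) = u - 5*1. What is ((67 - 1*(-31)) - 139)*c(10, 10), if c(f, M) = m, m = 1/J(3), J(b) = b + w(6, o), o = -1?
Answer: -205/16 ≈ -12.813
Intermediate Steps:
w(u, S) = -1 + u/5 (w(u, S) = (u - 5*1)/5 = (u - 5)/5 = (-5 + u)/5 = -1 + u/5)
J(b) = ⅕ + b (J(b) = b + (-1 + (⅕)*6) = b + (-1 + 6/5) = b + ⅕ = ⅕ + b)
m = 5/16 (m = 1/(⅕ + 3) = 1/(16/5) = 5/16 ≈ 0.31250)
c(f, M) = 5/16
((67 - 1*(-31)) - 139)*c(10, 10) = ((67 - 1*(-31)) - 139)*(5/16) = ((67 + 31) - 139)*(5/16) = (98 - 139)*(5/16) = -41*5/16 = -205/16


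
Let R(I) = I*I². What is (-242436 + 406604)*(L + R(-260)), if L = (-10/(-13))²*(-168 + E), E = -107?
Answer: -487639948412000/169 ≈ -2.8854e+12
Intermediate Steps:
R(I) = I³
L = -27500/169 (L = (-10/(-13))²*(-168 - 107) = (-10*(-1/13))²*(-275) = (10/13)²*(-275) = (100/169)*(-275) = -27500/169 ≈ -162.72)
(-242436 + 406604)*(L + R(-260)) = (-242436 + 406604)*(-27500/169 + (-260)³) = 164168*(-27500/169 - 17576000) = 164168*(-2970371500/169) = -487639948412000/169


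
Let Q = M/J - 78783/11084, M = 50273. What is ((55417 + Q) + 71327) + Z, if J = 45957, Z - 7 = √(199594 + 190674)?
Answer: 64562297411989/509387388 + 2*√97567 ≈ 1.2737e+5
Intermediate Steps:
Z = 7 + 2*√97567 (Z = 7 + √(199594 + 190674) = 7 + √390268 = 7 + 2*√97567 ≈ 631.71)
Q = -3063404399/509387388 (Q = 50273/45957 - 78783/11084 = -3063404399/509387388 ≈ -6.0139)
((55417 + Q) + 71327) + Z = ((55417 - 3063404399/509387388) + 71327) + (7 + 2*√97567) = (28225657476397/509387388 + 71327) + (7 + 2*√97567) = 64558731700273/509387388 + (7 + 2*√97567) = 64562297411989/509387388 + 2*√97567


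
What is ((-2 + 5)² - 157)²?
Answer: 21904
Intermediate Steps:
((-2 + 5)² - 157)² = (3² - 157)² = (9 - 157)² = (-148)² = 21904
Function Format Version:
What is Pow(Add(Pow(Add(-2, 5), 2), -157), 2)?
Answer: 21904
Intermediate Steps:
Pow(Add(Pow(Add(-2, 5), 2), -157), 2) = Pow(Add(Pow(3, 2), -157), 2) = Pow(Add(9, -157), 2) = Pow(-148, 2) = 21904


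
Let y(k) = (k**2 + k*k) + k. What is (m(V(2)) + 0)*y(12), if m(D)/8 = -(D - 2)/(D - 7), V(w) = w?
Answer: 0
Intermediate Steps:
m(D) = -8*(-2 + D)/(-7 + D) (m(D) = 8*(-(D - 2)/(D - 7)) = 8*(-(-2 + D)/(-7 + D)) = -8*(-2 + D)/(-7 + D))
y(k) = k + 2*k**2 (y(k) = (k**2 + k**2) + k = 2*k**2 + k = k + 2*k**2)
(m(V(2)) + 0)*y(12) = (8*(2 - 1*2)/(-7 + 2) + 0)*(12*(1 + 2*12)) = (8*(2 - 2)/(-5) + 0)*(12*(1 + 24)) = (8*(-1/5)*0 + 0)*(12*25) = (0 + 0)*300 = 0*300 = 0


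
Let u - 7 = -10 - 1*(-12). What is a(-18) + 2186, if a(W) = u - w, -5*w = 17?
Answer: 10992/5 ≈ 2198.4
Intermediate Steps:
w = -17/5 (w = -⅕*17 = -17/5 ≈ -3.4000)
u = 9 (u = 7 + (-10 - 1*(-12)) = 7 + (-10 + 12) = 7 + 2 = 9)
a(W) = 62/5 (a(W) = 9 - 1*(-17/5) = 9 + 17/5 = 62/5)
a(-18) + 2186 = 62/5 + 2186 = 10992/5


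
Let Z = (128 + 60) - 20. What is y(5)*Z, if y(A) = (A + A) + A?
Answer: 2520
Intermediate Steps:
y(A) = 3*A (y(A) = 2*A + A = 3*A)
Z = 168 (Z = 188 - 20 = 168)
y(5)*Z = (3*5)*168 = 15*168 = 2520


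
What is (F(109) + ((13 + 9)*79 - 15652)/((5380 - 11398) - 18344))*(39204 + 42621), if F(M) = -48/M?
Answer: 14206865625/1327729 ≈ 10700.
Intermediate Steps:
(F(109) + ((13 + 9)*79 - 15652)/((5380 - 11398) - 18344))*(39204 + 42621) = (-48/109 + ((13 + 9)*79 - 15652)/((5380 - 11398) - 18344))*(39204 + 42621) = (-48*1/109 + (22*79 - 15652)/(-6018 - 18344))*81825 = (-48/109 + (1738 - 15652)/(-24362))*81825 = (-48/109 - 13914*(-1/24362))*81825 = (-48/109 + 6957/12181)*81825 = (173625/1327729)*81825 = 14206865625/1327729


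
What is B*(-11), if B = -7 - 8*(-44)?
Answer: -3795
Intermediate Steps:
B = 345 (B = -7 + 352 = 345)
B*(-11) = 345*(-11) = -3795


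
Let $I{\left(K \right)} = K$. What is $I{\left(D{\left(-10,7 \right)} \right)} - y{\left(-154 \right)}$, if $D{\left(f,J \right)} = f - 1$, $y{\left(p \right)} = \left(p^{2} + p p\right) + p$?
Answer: $-47289$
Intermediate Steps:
$y{\left(p \right)} = p + 2 p^{2}$ ($y{\left(p \right)} = \left(p^{2} + p^{2}\right) + p = 2 p^{2} + p = p + 2 p^{2}$)
$D{\left(f,J \right)} = -1 + f$ ($D{\left(f,J \right)} = f - 1 = -1 + f$)
$I{\left(D{\left(-10,7 \right)} \right)} - y{\left(-154 \right)} = \left(-1 - 10\right) - - 154 \left(1 + 2 \left(-154\right)\right) = -11 - - 154 \left(1 - 308\right) = -11 - \left(-154\right) \left(-307\right) = -11 - 47278 = -47289$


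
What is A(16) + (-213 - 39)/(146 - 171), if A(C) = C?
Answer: 652/25 ≈ 26.080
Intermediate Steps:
A(16) + (-213 - 39)/(146 - 171) = 16 + (-213 - 39)/(146 - 171) = 16 - 252/(-25) = 16 - 252*(-1/25) = 16 + 252/25 = 652/25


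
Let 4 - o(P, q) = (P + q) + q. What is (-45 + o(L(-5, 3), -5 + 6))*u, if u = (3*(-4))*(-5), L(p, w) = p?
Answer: -2280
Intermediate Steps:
u = 60 (u = -12*(-5) = 60)
o(P, q) = 4 - P - 2*q (o(P, q) = 4 - ((P + q) + q) = 4 - (P + 2*q) = 4 + (-P - 2*q) = 4 - P - 2*q)
(-45 + o(L(-5, 3), -5 + 6))*u = (-45 + (4 - 1*(-5) - 2*(-5 + 6)))*60 = (-45 + (4 + 5 - 2*1))*60 = (-45 + (4 + 5 - 2))*60 = (-45 + 7)*60 = -38*60 = -2280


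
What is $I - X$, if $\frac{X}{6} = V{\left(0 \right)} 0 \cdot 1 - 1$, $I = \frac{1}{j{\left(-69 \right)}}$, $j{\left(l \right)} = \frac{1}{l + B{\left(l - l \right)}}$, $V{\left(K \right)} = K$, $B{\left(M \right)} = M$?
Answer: $-63$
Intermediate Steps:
$j{\left(l \right)} = \frac{1}{l}$ ($j{\left(l \right)} = \frac{1}{l + \left(l - l\right)} = \frac{1}{l + 0} = \frac{1}{l}$)
$I = -69$ ($I = \frac{1}{\frac{1}{-69}} = \frac{1}{- \frac{1}{69}} = -69$)
$X = -6$ ($X = 6 \left(0 \cdot 0 \cdot 1 - 1\right) = 6 \left(0 \cdot 0 - 1\right) = 6 \left(0 - 1\right) = 6 \left(-1\right) = -6$)
$I - X = -69 - -6 = -69 + 6 = -63$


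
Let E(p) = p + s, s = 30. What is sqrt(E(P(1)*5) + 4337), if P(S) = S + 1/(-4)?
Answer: sqrt(17483)/2 ≈ 66.112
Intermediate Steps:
P(S) = -1/4 + S (P(S) = S - 1/4 = -1/4 + S)
E(p) = 30 + p (E(p) = p + 30 = 30 + p)
sqrt(E(P(1)*5) + 4337) = sqrt((30 + (-1/4 + 1)*5) + 4337) = sqrt((30 + (3/4)*5) + 4337) = sqrt((30 + 15/4) + 4337) = sqrt(135/4 + 4337) = sqrt(17483/4) = sqrt(17483)/2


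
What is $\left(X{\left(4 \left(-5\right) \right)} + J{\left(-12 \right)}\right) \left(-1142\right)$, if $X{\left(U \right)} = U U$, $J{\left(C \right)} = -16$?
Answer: $-438528$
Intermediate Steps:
$X{\left(U \right)} = U^{2}$
$\left(X{\left(4 \left(-5\right) \right)} + J{\left(-12 \right)}\right) \left(-1142\right) = \left(\left(4 \left(-5\right)\right)^{2} - 16\right) \left(-1142\right) = \left(\left(-20\right)^{2} - 16\right) \left(-1142\right) = \left(400 - 16\right) \left(-1142\right) = 384 \left(-1142\right) = -438528$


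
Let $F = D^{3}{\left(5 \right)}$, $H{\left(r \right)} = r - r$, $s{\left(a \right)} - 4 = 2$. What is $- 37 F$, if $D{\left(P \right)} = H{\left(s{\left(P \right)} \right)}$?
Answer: $0$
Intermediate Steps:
$s{\left(a \right)} = 6$ ($s{\left(a \right)} = 4 + 2 = 6$)
$H{\left(r \right)} = 0$
$D{\left(P \right)} = 0$
$F = 0$ ($F = 0^{3} = 0$)
$- 37 F = \left(-37\right) 0 = 0$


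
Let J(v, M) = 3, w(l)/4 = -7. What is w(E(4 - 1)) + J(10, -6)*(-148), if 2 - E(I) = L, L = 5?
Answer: -472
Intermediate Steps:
E(I) = -3 (E(I) = 2 - 1*5 = 2 - 5 = -3)
w(l) = -28 (w(l) = 4*(-7) = -28)
w(E(4 - 1)) + J(10, -6)*(-148) = -28 + 3*(-148) = -28 - 444 = -472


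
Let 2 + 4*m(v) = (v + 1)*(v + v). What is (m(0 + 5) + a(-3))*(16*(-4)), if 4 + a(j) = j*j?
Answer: -1248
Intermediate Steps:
m(v) = -1/2 + v*(1 + v)/2 (m(v) = -1/2 + ((v + 1)*(v + v))/4 = -1/2 + ((1 + v)*(2*v))/4 = -1/2 + (2*v*(1 + v))/4 = -1/2 + v*(1 + v)/2)
a(j) = -4 + j**2 (a(j) = -4 + j*j = -4 + j**2)
(m(0 + 5) + a(-3))*(16*(-4)) = ((-1/2 + (0 + 5)/2 + (0 + 5)**2/2) + (-4 + (-3)**2))*(16*(-4)) = ((-1/2 + (1/2)*5 + (1/2)*5**2) + (-4 + 9))*(-64) = ((-1/2 + 5/2 + (1/2)*25) + 5)*(-64) = ((-1/2 + 5/2 + 25/2) + 5)*(-64) = (29/2 + 5)*(-64) = (39/2)*(-64) = -1248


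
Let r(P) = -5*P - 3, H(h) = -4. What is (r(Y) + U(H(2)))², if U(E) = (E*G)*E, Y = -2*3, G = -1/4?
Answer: 529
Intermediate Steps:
G = -¼ (G = -1*¼ = -¼ ≈ -0.25000)
Y = -6
r(P) = -3 - 5*P
U(E) = -E²/4 (U(E) = (E*(-¼))*E = (-E/4)*E = -E²/4)
(r(Y) + U(H(2)))² = ((-3 - 5*(-6)) - ¼*(-4)²)² = ((-3 + 30) - ¼*16)² = (27 - 4)² = 23² = 529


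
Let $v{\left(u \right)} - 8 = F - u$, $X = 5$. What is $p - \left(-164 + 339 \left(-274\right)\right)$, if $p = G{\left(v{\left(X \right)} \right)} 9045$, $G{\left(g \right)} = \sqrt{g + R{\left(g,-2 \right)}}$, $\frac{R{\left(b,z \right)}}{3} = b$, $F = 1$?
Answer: $129230$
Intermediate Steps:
$R{\left(b,z \right)} = 3 b$
$v{\left(u \right)} = 9 - u$ ($v{\left(u \right)} = 8 - \left(-1 + u\right) = 9 - u$)
$G{\left(g \right)} = 2 \sqrt{g}$ ($G{\left(g \right)} = \sqrt{g + 3 g} = \sqrt{4 g} = 2 \sqrt{g}$)
$p = 36180$ ($p = 2 \sqrt{9 - 5} \cdot 9045 = 2 \sqrt{4} \cdot 9045 = 2 \cdot 2 \cdot 9045 = 4 \cdot 9045 = 36180$)
$p - \left(-164 + 339 \left(-274\right)\right) = 36180 - \left(-164 + 339 \left(-274\right)\right) = 36180 - \left(-164 - 92886\right) = 36180 - -93050 = 36180 + 93050 = 129230$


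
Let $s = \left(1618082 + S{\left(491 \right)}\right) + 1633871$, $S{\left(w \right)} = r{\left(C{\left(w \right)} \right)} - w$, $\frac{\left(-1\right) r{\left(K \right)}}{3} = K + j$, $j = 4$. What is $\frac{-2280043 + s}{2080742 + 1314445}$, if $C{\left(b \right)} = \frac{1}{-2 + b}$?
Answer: $\frac{17593260}{61490609} \approx 0.28611$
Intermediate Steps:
$r{\left(K \right)} = -12 - 3 K$ ($r{\left(K \right)} = - 3 \left(K + 4\right) = - 3 \left(4 + K\right) = -12 - 3 K$)
$S{\left(w \right)} = -12 - w - \frac{3}{-2 + w}$ ($S{\left(w \right)} = \left(-12 - \frac{3}{-2 + w}\right) - w = -12 - w - \frac{3}{-2 + w}$)
$s = \frac{529986349}{163}$ ($s = \left(1618082 + \frac{21 - 491^{2} - 4910}{-2 + 491}\right) + 1633871 = \left(1618082 + \frac{21 - 241081 - 4910}{489}\right) + 1633871 = \left(1618082 + \frac{1}{489} \left(-245970\right)\right) + 1633871 = \left(1618082 - \frac{81990}{163}\right) + 1633871 = \frac{263665376}{163} + 1633871 = \frac{529986349}{163} \approx 3.2514 \cdot 10^{6}$)
$\frac{-2280043 + s}{2080742 + 1314445} = \frac{-2280043 + \frac{529986349}{163}}{2080742 + 1314445} = \frac{158339340}{163 \cdot 3395187} = \frac{158339340}{163} \cdot \frac{1}{3395187} = \frac{17593260}{61490609}$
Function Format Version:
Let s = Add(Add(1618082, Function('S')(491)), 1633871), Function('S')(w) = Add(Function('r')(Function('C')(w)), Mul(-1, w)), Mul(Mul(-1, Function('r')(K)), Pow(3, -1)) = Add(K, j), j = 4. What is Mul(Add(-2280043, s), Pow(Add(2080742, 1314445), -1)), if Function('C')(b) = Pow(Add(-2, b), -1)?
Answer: Rational(17593260, 61490609) ≈ 0.28611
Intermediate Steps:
Function('r')(K) = Add(-12, Mul(-3, K)) (Function('r')(K) = Mul(-3, Add(K, 4)) = Mul(-3, Add(4, K)) = Add(-12, Mul(-3, K)))
Function('S')(w) = Add(-12, Mul(-1, w), Mul(-3, Pow(Add(-2, w), -1))) (Function('S')(w) = Add(Add(-12, Mul(-3, Pow(Add(-2, w), -1))), Mul(-1, w)) = Add(-12, Mul(-1, w), Mul(-3, Pow(Add(-2, w), -1))))
s = Rational(529986349, 163) (s = Add(Add(1618082, Mul(Pow(Add(-2, 491), -1), Add(21, Mul(-1, Pow(491, 2)), Mul(-10, 491)))), 1633871) = Add(Add(1618082, Mul(Pow(489, -1), Add(21, Mul(-1, 241081), -4910))), 1633871) = Add(Add(1618082, Mul(Rational(1, 489), Add(21, -241081, -4910))), 1633871) = Add(Add(1618082, Mul(Rational(1, 489), -245970)), 1633871) = Add(Add(1618082, Rational(-81990, 163)), 1633871) = Add(Rational(263665376, 163), 1633871) = Rational(529986349, 163) ≈ 3.2514e+6)
Mul(Add(-2280043, s), Pow(Add(2080742, 1314445), -1)) = Mul(Add(-2280043, Rational(529986349, 163)), Pow(Add(2080742, 1314445), -1)) = Mul(Rational(158339340, 163), Pow(3395187, -1)) = Mul(Rational(158339340, 163), Rational(1, 3395187)) = Rational(17593260, 61490609)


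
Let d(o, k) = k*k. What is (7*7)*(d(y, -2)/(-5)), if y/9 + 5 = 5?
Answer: -196/5 ≈ -39.200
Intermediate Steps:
y = 0 (y = -45 + 9*5 = -45 + 45 = 0)
d(o, k) = k²
(7*7)*(d(y, -2)/(-5)) = (7*7)*((-2)²/(-5)) = 49*(4*(-⅕)) = 49*(-⅘) = -196/5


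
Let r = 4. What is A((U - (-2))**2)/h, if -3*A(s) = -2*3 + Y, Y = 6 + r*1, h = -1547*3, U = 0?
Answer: 4/13923 ≈ 0.00028729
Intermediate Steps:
h = -4641
Y = 10 (Y = 6 + 4*1 = 6 + 4 = 10)
A(s) = -4/3 (A(s) = -(-2*3 + 10)/3 = -(-6 + 10)/3 = -1/3*4 = -4/3)
A((U - (-2))**2)/h = -4/3/(-4641) = -4/3*(-1/4641) = 4/13923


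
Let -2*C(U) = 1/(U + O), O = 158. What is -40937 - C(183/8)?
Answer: -59235835/1447 ≈ -40937.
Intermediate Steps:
C(U) = -1/(2*(158 + U)) (C(U) = -1/(2*(U + 158)) = -1/(2*(158 + U)))
-40937 - C(183/8) = -40937 - (-1)/(316 + 2*(183/8)) = -40937 - (-1)/(316 + 183/4) = -40937 - (-1)/1447/4 = -40937 - (-1)*4/1447 = -40937 - 1*(-4/1447) = -40937 + 4/1447 = -59235835/1447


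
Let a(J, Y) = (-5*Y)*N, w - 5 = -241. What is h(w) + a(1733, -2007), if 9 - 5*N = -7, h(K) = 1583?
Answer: 33695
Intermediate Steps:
w = -236 (w = 5 - 241 = -236)
N = 16/5 (N = 9/5 - ⅕*(-7) = 9/5 + 7/5 = 16/5 ≈ 3.2000)
a(J, Y) = -16*Y (a(J, Y) = -5*Y*(16/5) = -16*Y)
h(w) + a(1733, -2007) = 1583 - 16*(-2007) = 1583 + 32112 = 33695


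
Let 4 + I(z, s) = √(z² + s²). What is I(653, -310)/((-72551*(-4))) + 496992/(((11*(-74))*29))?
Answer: -18028645099/856319453 + √522509/290204 ≈ -21.051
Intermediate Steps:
I(z, s) = -4 + √(s² + z²) (I(z, s) = -4 + √(z² + s²) = -4 + √(s² + z²))
I(653, -310)/((-72551*(-4))) + 496992/(((11*(-74))*29)) = (-4 + √((-310)² + 653²))/((-72551*(-4))) + 496992/(((11*(-74))*29)) = (-4 + √(96100 + 426409))/290204 + 496992/((-814*29)) = (-4 + √522509)*(1/290204) + 496992/(-23606) = (-1/72551 + √522509/290204) + 496992*(-1/23606) = (-1/72551 + √522509/290204) - 248496/11803 = -18028645099/856319453 + √522509/290204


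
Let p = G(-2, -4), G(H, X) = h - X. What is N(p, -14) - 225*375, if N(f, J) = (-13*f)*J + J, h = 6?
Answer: -82569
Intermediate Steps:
G(H, X) = 6 - X
p = 10 (p = 6 - 1*(-4) = 6 + 4 = 10)
N(f, J) = J - 13*J*f (N(f, J) = -13*J*f + J = J - 13*J*f)
N(p, -14) - 225*375 = -14*(1 - 13*10) - 225*375 = -14*(1 - 130) - 84375 = -14*(-129) - 84375 = 1806 - 84375 = -82569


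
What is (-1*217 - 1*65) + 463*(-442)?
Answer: -204928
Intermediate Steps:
(-1*217 - 1*65) + 463*(-442) = (-217 - 65) - 204646 = -282 - 204646 = -204928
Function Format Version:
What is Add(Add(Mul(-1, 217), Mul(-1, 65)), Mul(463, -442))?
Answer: -204928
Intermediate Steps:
Add(Add(Mul(-1, 217), Mul(-1, 65)), Mul(463, -442)) = Add(Add(-217, -65), -204646) = Add(-282, -204646) = -204928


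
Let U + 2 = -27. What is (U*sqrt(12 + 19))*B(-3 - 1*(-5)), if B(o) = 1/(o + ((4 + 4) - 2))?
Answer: -29*sqrt(31)/8 ≈ -20.183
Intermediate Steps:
U = -29 (U = -2 - 27 = -29)
B(o) = 1/(6 + o) (B(o) = 1/(o + (8 - 2)) = 1/(o + 6) = 1/(6 + o))
(U*sqrt(12 + 19))*B(-3 - 1*(-5)) = (-29*sqrt(12 + 19))/(6 + (-3 - 1*(-5))) = (-29*sqrt(31))/(6 + (-3 + 5)) = (-29*sqrt(31))/(6 + 2) = -29*sqrt(31)/8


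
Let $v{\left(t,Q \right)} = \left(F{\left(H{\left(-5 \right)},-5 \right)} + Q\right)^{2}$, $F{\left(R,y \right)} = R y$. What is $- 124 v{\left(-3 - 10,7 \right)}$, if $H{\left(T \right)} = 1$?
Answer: $-496$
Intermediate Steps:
$v{\left(t,Q \right)} = \left(-5 + Q\right)^{2}$ ($v{\left(t,Q \right)} = \left(1 \left(-5\right) + Q\right)^{2} = \left(-5 + Q\right)^{2}$)
$- 124 v{\left(-3 - 10,7 \right)} = - 124 \left(-5 + 7\right)^{2} = - 124 \cdot 2^{2} = \left(-124\right) 4 = -496$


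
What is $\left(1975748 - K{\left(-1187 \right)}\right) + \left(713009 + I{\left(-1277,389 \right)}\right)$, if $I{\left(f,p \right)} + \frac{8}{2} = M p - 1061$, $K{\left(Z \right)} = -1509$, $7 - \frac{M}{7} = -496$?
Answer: $4058870$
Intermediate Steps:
$M = 3521$ ($M = 49 - -3472 = 49 + 3472 = 3521$)
$I{\left(f,p \right)} = -1065 + 3521 p$ ($I{\left(f,p \right)} = -4 + \left(3521 p - 1061\right) = -4 + \left(-1061 + 3521 p\right) = -1065 + 3521 p$)
$\left(1975748 - K{\left(-1187 \right)}\right) + \left(713009 + I{\left(-1277,389 \right)}\right) = \left(1975748 - -1509\right) + \left(713009 + \left(-1065 + 3521 \cdot 389\right)\right) = \left(1975748 + 1509\right) + \left(713009 + \left(-1065 + 1369669\right)\right) = 1977257 + \left(713009 + 1368604\right) = 1977257 + 2081613 = 4058870$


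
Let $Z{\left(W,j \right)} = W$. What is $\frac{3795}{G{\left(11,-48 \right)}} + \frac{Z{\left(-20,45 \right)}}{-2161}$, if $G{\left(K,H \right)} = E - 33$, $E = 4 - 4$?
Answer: $- \frac{248495}{2161} \approx -114.99$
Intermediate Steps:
$E = 0$ ($E = 4 - 4 = 0$)
$G{\left(K,H \right)} = -33$ ($G{\left(K,H \right)} = 0 - 33 = -33$)
$\frac{3795}{G{\left(11,-48 \right)}} + \frac{Z{\left(-20,45 \right)}}{-2161} = \frac{3795}{-33} - \frac{20}{-2161} = 3795 \left(- \frac{1}{33}\right) - - \frac{20}{2161} = -115 + \frac{20}{2161} = - \frac{248495}{2161}$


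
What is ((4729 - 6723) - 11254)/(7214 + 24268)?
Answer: -736/1749 ≈ -0.42081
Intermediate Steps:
((4729 - 6723) - 11254)/(7214 + 24268) = (-1994 - 11254)/31482 = -13248*1/31482 = -736/1749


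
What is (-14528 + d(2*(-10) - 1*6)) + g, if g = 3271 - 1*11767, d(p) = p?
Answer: -23050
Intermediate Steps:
g = -8496 (g = 3271 - 11767 = -8496)
(-14528 + d(2*(-10) - 1*6)) + g = (-14528 + (2*(-10) - 1*6)) - 8496 = (-14528 + (-20 - 6)) - 8496 = (-14528 - 26) - 8496 = -14554 - 8496 = -23050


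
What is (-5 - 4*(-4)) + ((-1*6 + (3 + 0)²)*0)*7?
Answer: 11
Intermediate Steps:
(-5 - 4*(-4)) + ((-1*6 + (3 + 0)²)*0)*7 = (-5 + 16) + ((-6 + 3²)*0)*7 = 11 + ((-6 + 9)*0)*7 = 11 + (3*0)*7 = 11 + 0*7 = 11 + 0 = 11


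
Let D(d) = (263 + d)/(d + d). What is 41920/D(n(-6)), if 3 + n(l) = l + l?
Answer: -157200/31 ≈ -5071.0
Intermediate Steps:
n(l) = -3 + 2*l (n(l) = -3 + (l + l) = -3 + 2*l)
D(d) = (263 + d)/(2*d) (D(d) = (263 + d)/((2*d)) = (263 + d)*(1/(2*d)) = (263 + d)/(2*d))
41920/D(n(-6)) = 41920/(((263 + (-3 + 2*(-6)))/(2*(-3 + 2*(-6))))) = 41920/(((263 + (-3 - 12))/(2*(-3 - 12)))) = 41920/(((½)*(263 - 15)/(-15))) = 41920/(((½)*(-1/15)*248)) = 41920/(-124/15) = 41920*(-15/124) = -157200/31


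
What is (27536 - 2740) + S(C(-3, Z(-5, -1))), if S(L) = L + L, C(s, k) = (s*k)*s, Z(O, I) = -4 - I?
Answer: 24742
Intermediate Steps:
C(s, k) = k*s² (C(s, k) = (k*s)*s = k*s²)
S(L) = 2*L
(27536 - 2740) + S(C(-3, Z(-5, -1))) = (27536 - 2740) + 2*((-4 - 1*(-1))*(-3)²) = 24796 + 2*((-4 + 1)*9) = 24796 + 2*(-3*9) = 24796 + 2*(-27) = 24796 - 54 = 24742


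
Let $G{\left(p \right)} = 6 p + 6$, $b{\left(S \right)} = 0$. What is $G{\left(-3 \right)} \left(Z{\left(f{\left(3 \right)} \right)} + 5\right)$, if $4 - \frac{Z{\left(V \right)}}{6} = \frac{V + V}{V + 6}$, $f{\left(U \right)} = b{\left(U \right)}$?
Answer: $-348$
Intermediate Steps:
$f{\left(U \right)} = 0$
$Z{\left(V \right)} = 24 - \frac{12 V}{6 + V}$ ($Z{\left(V \right)} = 24 - 6 \frac{V + V}{V + 6} = 24 - 6 \frac{2 V}{6 + V} = 24 - \frac{12 V}{6 + V}$)
$G{\left(p \right)} = 6 + 6 p$
$G{\left(-3 \right)} \left(Z{\left(f{\left(3 \right)} \right)} + 5\right) = \left(6 + 6 \left(-3\right)\right) \left(\frac{12 \left(12 + 0\right)}{6 + 0} + 5\right) = \left(6 - 18\right) \left(12 \cdot \frac{1}{6} \cdot 12 + 5\right) = - 12 \left(12 \cdot \frac{1}{6} \cdot 12 + 5\right) = - 12 \left(24 + 5\right) = \left(-12\right) 29 = -348$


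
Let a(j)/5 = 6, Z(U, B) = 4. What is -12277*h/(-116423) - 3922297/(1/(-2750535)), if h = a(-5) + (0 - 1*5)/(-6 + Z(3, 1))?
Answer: 2512039320745783175/232846 ≈ 1.0788e+13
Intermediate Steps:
a(j) = 30 (a(j) = 5*6 = 30)
h = 65/2 (h = 30 + (0 - 1*5)/(-6 + 4) = 30 + (0 - 5)/(-2) = 30 - 5*(-½) = 30 + 5/2 = 65/2 ≈ 32.500)
-12277*h/(-116423) - 3922297/(1/(-2750535)) = -12277*65/2/(-116423) - 3922297/(1/(-2750535)) = -798005/2*(-1/116423) - 3922297/(-1/2750535) = 798005/232846 - 3922297*(-2750535) = 798005/232846 + 10788415178895 = 2512039320745783175/232846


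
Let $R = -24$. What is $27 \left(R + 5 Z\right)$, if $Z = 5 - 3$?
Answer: $-378$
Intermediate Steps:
$Z = 2$ ($Z = 5 - 3 = 2$)
$27 \left(R + 5 Z\right) = 27 \left(-24 + 5 \cdot 2\right) = 27 \left(-24 + 10\right) = 27 \left(-14\right) = -378$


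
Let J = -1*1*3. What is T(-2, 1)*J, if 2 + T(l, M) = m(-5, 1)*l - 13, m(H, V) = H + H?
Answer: -15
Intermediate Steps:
m(H, V) = 2*H
T(l, M) = -15 - 10*l (T(l, M) = -2 + ((2*(-5))*l - 13) = -2 + (-10*l - 13) = -2 + (-13 - 10*l) = -15 - 10*l)
J = -3 (J = -1*3 = -3)
T(-2, 1)*J = (-15 - 10*(-2))*(-3) = (-15 + 20)*(-3) = 5*(-3) = -15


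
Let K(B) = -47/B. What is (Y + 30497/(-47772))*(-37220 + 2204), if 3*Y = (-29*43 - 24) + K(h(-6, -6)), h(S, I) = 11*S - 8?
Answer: 2187368174914/147297 ≈ 1.4850e+7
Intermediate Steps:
h(S, I) = -8 + 11*S
Y = -94007/222 (Y = ((-29*43 - 24) - 47/(-8 + 11*(-6)))/3 = ((-1247 - 24) - 47/(-8 - 66))/3 = (-1271 - 47/(-74))/3 = (-1271 - 47*(-1/74))/3 = (-1271 + 47/74)/3 = (1/3)*(-94007/74) = -94007/222 ≈ -423.46)
(Y + 30497/(-47772))*(-37220 + 2204) = (-94007/222 + 30497/(-47772))*(-37220 + 2204) = (-94007/222 + 30497*(-1/47772))*(-35016) = (-94007/222 - 30497/47772)*(-35016) = -749612123/1767564*(-35016) = 2187368174914/147297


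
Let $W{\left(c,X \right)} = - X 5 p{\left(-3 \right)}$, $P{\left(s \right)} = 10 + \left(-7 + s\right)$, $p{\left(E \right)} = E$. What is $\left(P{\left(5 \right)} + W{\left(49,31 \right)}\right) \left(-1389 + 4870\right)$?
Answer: $1646513$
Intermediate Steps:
$P{\left(s \right)} = 3 + s$
$W{\left(c,X \right)} = 15 X$ ($W{\left(c,X \right)} = - X 5 \left(-3\right) = - 5 X \left(-3\right) = - \left(-15\right) X = 15 X$)
$\left(P{\left(5 \right)} + W{\left(49,31 \right)}\right) \left(-1389 + 4870\right) = \left(\left(3 + 5\right) + 15 \cdot 31\right) \left(-1389 + 4870\right) = \left(8 + 465\right) 3481 = 473 \cdot 3481 = 1646513$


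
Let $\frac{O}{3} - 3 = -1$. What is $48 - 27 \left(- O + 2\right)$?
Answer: $156$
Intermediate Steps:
$O = 6$ ($O = 9 + 3 \left(-1\right) = 9 - 3 = 6$)
$48 - 27 \left(- O + 2\right) = 48 - 27 \left(\left(-1\right) 6 + 2\right) = 48 - 27 \left(-6 + 2\right) = 48 - -108 = 48 + 108 = 156$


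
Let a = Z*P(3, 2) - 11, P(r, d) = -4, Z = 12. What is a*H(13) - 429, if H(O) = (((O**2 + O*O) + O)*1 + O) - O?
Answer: -21138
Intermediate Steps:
H(O) = O + 2*O**2 (H(O) = (((O**2 + O**2) + O)*1 + O) - O = ((2*O**2 + O)*1 + O) - O = ((O + 2*O**2)*1 + O) - O = ((O + 2*O**2) + O) - O = (2*O + 2*O**2) - O = O + 2*O**2)
a = -59 (a = 12*(-4) - 11 = -48 - 11 = -59)
a*H(13) - 429 = -767*(1 + 2*13) - 429 = -767*(1 + 26) - 429 = -767*27 - 429 = -59*351 - 429 = -20709 - 429 = -21138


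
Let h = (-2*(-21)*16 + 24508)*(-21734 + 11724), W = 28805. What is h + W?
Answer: -252022995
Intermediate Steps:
h = -252051800 (h = (42*16 + 24508)*(-10010) = (672 + 24508)*(-10010) = 25180*(-10010) = -252051800)
h + W = -252051800 + 28805 = -252022995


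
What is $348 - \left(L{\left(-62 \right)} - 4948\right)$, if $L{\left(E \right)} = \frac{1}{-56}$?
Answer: $\frac{296577}{56} \approx 5296.0$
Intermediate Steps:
$L{\left(E \right)} = - \frac{1}{56}$
$348 - \left(L{\left(-62 \right)} - 4948\right) = 348 - \left(- \frac{1}{56} - 4948\right) = 348 - - \frac{277089}{56} = 348 + \frac{277089}{56} = \frac{296577}{56}$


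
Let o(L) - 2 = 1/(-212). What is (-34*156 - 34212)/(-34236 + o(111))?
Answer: 2792464/2419203 ≈ 1.1543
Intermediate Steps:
o(L) = 423/212 (o(L) = 2 + 1/(-212) = 2 - 1/212 = 423/212)
(-34*156 - 34212)/(-34236 + o(111)) = (-34*156 - 34212)/(-34236 + 423/212) = (-5304 - 34212)/(-7257609/212) = -39516*(-212/7257609) = 2792464/2419203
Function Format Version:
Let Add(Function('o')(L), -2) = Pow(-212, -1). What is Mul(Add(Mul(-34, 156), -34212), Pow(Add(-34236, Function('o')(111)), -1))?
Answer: Rational(2792464, 2419203) ≈ 1.1543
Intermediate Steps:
Function('o')(L) = Rational(423, 212) (Function('o')(L) = Add(2, Pow(-212, -1)) = Add(2, Rational(-1, 212)) = Rational(423, 212))
Mul(Add(Mul(-34, 156), -34212), Pow(Add(-34236, Function('o')(111)), -1)) = Mul(Add(Mul(-34, 156), -34212), Pow(Add(-34236, Rational(423, 212)), -1)) = Mul(Add(-5304, -34212), Pow(Rational(-7257609, 212), -1)) = Mul(-39516, Rational(-212, 7257609)) = Rational(2792464, 2419203)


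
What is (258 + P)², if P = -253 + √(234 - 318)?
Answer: -59 + 20*I*√21 ≈ -59.0 + 91.651*I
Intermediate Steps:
P = -253 + 2*I*√21 (P = -253 + √(-84) = -253 + 2*I*√21 ≈ -253.0 + 9.1651*I)
(258 + P)² = (258 + (-253 + 2*I*√21))² = (5 + 2*I*√21)²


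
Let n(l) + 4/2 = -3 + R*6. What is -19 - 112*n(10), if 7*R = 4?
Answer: 157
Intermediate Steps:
R = 4/7 (R = (1/7)*4 = 4/7 ≈ 0.57143)
n(l) = -11/7 (n(l) = -2 + (-3 + (4/7)*6) = -2 + (-3 + 24/7) = -2 + 3/7 = -11/7)
-19 - 112*n(10) = -19 - 112*(-11/7) = -19 + 176 = 157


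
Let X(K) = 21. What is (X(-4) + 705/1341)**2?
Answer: 92582884/199809 ≈ 463.36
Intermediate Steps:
(X(-4) + 705/1341)**2 = (21 + 705/1341)**2 = (21 + 705*(1/1341))**2 = (21 + 235/447)**2 = (9622/447)**2 = 92582884/199809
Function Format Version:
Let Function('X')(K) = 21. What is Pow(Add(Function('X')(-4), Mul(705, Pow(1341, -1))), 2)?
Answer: Rational(92582884, 199809) ≈ 463.36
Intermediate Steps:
Pow(Add(Function('X')(-4), Mul(705, Pow(1341, -1))), 2) = Pow(Add(21, Mul(705, Pow(1341, -1))), 2) = Pow(Add(21, Mul(705, Rational(1, 1341))), 2) = Pow(Add(21, Rational(235, 447)), 2) = Pow(Rational(9622, 447), 2) = Rational(92582884, 199809)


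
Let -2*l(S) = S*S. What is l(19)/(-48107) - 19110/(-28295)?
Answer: 369772807/544475026 ≈ 0.67914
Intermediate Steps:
l(S) = -S²/2 (l(S) = -S*S/2 = -S²/2)
l(19)/(-48107) - 19110/(-28295) = -½*19²/(-48107) - 19110/(-28295) = -½*361*(-1/48107) - 19110*(-1/28295) = -361/2*(-1/48107) + 3822/5659 = 361/96214 + 3822/5659 = 369772807/544475026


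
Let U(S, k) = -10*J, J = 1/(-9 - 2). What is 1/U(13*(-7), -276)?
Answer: 11/10 ≈ 1.1000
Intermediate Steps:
J = -1/11 (J = 1/(-11) = -1/11 ≈ -0.090909)
U(S, k) = 10/11 (U(S, k) = -10*(-1/11) = 10/11)
1/U(13*(-7), -276) = 1/(10/11) = 11/10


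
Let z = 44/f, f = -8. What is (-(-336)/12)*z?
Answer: -154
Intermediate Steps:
z = -11/2 (z = 44/(-8) = 44*(-1/8) = -11/2 ≈ -5.5000)
(-(-336)/12)*z = -(-336)/12*(-11/2) = -14*(-2)*(-11/2) = 28*(-11/2) = -154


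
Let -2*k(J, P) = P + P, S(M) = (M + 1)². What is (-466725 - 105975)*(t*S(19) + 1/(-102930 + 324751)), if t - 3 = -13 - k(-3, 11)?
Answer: -50814755252700/221821 ≈ -2.2908e+8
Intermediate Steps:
S(M) = (1 + M)²
k(J, P) = -P (k(J, P) = -(P + P)/2 = -P)
t = 1 (t = 3 + (-13 - (-1)*11) = 3 + (-13 - 1*(-11)) = 3 + (-13 + 11) = 3 - 2 = 1)
(-466725 - 105975)*(t*S(19) + 1/(-102930 + 324751)) = (-466725 - 105975)*(1*(1 + 19)² + 1/(-102930 + 324751)) = -572700*(1*20² + 1/221821) = -572700*(1*400 + 1/221821) = -572700*(400 + 1/221821) = -572700*88728401/221821 = -50814755252700/221821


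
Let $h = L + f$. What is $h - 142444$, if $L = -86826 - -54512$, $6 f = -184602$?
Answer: $-205525$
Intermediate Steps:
$f = -30767$ ($f = \frac{1}{6} \left(-184602\right) = -30767$)
$L = -32314$ ($L = -86826 + 54512 = -32314$)
$h = -63081$ ($h = -32314 - 30767 = -63081$)
$h - 142444 = -63081 - 142444 = -205525$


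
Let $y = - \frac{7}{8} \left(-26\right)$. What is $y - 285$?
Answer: $- \frac{1049}{4} \approx -262.25$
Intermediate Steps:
$y = \frac{91}{4}$ ($y = \left(-7\right) \frac{1}{8} \left(-26\right) = \left(- \frac{7}{8}\right) \left(-26\right) = \frac{91}{4} \approx 22.75$)
$y - 285 = \frac{91}{4} - 285 = - \frac{1049}{4}$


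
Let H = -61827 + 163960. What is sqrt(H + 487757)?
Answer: 53*sqrt(210) ≈ 768.04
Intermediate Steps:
H = 102133
sqrt(H + 487757) = sqrt(102133 + 487757) = sqrt(589890) = 53*sqrt(210)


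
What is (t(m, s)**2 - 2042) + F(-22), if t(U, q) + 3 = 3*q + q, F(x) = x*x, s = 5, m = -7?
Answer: -1269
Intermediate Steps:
F(x) = x**2
t(U, q) = -3 + 4*q (t(U, q) = -3 + (3*q + q) = -3 + 4*q)
(t(m, s)**2 - 2042) + F(-22) = ((-3 + 4*5)**2 - 2042) + (-22)**2 = ((-3 + 20)**2 - 2042) + 484 = (17**2 - 2042) + 484 = (289 - 2042) + 484 = -1753 + 484 = -1269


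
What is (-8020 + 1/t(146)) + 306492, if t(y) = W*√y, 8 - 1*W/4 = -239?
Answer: 298472 + √146/144248 ≈ 2.9847e+5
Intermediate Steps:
W = 988 (W = 32 - 4*(-239) = 32 + 956 = 988)
t(y) = 988*√y
(-8020 + 1/t(146)) + 306492 = (-8020 + 1/(988*√146)) + 306492 = (-8020 + √146/144248) + 306492 = 298472 + √146/144248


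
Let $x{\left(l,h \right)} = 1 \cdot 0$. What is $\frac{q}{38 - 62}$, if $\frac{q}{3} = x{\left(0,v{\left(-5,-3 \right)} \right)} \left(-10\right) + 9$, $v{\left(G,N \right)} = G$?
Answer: $- \frac{9}{8} \approx -1.125$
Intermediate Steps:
$x{\left(l,h \right)} = 0$
$q = 27$ ($q = 3 \left(0 \left(-10\right) + 9\right) = 3 \left(0 + 9\right) = 3 \cdot 9 = 27$)
$\frac{q}{38 - 62} = \frac{1}{38 - 62} \cdot 27 = \frac{1}{-24} \cdot 27 = \left(- \frac{1}{24}\right) 27 = - \frac{9}{8}$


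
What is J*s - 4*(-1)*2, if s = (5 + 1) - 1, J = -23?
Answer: -107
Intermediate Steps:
s = 5 (s = 6 - 1 = 5)
J*s - 4*(-1)*2 = -23*5 - 4*(-1)*2 = -115 + 4*2 = -115 + 8 = -107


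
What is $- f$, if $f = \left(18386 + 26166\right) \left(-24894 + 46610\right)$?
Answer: $-967491232$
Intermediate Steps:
$f = 967491232$ ($f = 44552 \cdot 21716 = 967491232$)
$- f = \left(-1\right) 967491232 = -967491232$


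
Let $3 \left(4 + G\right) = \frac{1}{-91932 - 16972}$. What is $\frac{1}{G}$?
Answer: $- \frac{326712}{1306849} \approx -0.25$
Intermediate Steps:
$G = - \frac{1306849}{326712}$ ($G = -4 + \frac{1}{3 \left(-91932 - 16972\right)} = -4 + \frac{1}{3 \left(-108904\right)} = -4 + \frac{1}{3} \left(- \frac{1}{108904}\right) = -4 - \frac{1}{326712} = - \frac{1306849}{326712} \approx -4.0$)
$\frac{1}{G} = \frac{1}{- \frac{1306849}{326712}} = - \frac{326712}{1306849}$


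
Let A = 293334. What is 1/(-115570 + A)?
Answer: 1/177764 ≈ 5.6254e-6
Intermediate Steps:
1/(-115570 + A) = 1/(-115570 + 293334) = 1/177764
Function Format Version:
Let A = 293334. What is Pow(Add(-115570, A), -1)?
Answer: Rational(1, 177764) ≈ 5.6254e-6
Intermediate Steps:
Pow(Add(-115570, A), -1) = Pow(Add(-115570, 293334), -1) = Pow(177764, -1) = Rational(1, 177764)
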